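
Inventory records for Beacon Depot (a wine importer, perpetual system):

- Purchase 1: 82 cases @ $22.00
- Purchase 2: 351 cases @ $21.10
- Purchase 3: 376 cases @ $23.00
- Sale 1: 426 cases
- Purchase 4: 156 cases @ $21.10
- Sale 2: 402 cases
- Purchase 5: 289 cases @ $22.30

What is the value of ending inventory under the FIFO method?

Ending inventory = $9,335.40

Sale 1 (426) [FIFO — oldest first]: 82 @ $22.00 + 344 @ $21.10 = $9,062.40
Sale 2 (402) [FIFO — oldest first]: 7 @ $21.10 + 376 @ $23.00 + 19 @ $21.10 = $9,196.60
Total COGS = $9,062.40 + $9,196.60 = $18,259.00
Ending inventory: 137 @ $21.10 + 289 @ $22.30 = $9,335.40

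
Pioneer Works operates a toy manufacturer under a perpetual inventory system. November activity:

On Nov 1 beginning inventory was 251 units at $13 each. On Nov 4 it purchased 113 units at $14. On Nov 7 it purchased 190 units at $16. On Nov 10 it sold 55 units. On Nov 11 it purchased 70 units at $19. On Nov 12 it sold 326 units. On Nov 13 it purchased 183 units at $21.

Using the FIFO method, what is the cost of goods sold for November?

Nov 10, 55 sold [FIFO — oldest first]: 55 @ $13 = $715
Nov 12, 326 sold [FIFO — oldest first]: 196 @ $13 + 113 @ $14 + 17 @ $16 = $4,402
Total COGS = $715 + $4,402 = $5,117
Ending inventory: 173 @ $16 + 70 @ $19 + 183 @ $21 = $7,941

COGS = $5,117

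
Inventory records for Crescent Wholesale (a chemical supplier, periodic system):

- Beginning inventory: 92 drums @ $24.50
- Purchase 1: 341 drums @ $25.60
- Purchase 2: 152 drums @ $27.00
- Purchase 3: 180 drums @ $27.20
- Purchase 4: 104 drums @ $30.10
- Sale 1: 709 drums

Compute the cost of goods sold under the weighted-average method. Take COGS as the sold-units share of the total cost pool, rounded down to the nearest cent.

COGS = $18,858.25

Sale 1, sell 709: 709/869 × $23,114.00 → $18,858.25
Ending inventory (cost pool remaining) = $4,255.75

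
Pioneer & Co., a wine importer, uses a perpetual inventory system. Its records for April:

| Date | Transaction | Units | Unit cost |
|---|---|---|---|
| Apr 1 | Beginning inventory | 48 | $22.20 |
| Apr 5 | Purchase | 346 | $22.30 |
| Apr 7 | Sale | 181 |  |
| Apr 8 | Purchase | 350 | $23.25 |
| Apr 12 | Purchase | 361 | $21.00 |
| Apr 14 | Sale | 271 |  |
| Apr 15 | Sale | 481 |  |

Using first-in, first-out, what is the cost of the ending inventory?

Apr 7, 181 sold [FIFO — oldest first]: 48 @ $22.20 + 133 @ $22.30 = $4,031.50
Apr 14, 271 sold [FIFO — oldest first]: 213 @ $22.30 + 58 @ $23.25 = $6,098.40
Apr 15, 481 sold [FIFO — oldest first]: 292 @ $23.25 + 189 @ $21.00 = $10,758.00
Total COGS = $4,031.50 + $6,098.40 + $10,758.00 = $20,887.90
Ending inventory: 172 @ $21.00 = $3,612.00
Check: goods available $24,499.90 = COGS $20,887.90 + ending $3,612.00

Ending inventory = $3,612.00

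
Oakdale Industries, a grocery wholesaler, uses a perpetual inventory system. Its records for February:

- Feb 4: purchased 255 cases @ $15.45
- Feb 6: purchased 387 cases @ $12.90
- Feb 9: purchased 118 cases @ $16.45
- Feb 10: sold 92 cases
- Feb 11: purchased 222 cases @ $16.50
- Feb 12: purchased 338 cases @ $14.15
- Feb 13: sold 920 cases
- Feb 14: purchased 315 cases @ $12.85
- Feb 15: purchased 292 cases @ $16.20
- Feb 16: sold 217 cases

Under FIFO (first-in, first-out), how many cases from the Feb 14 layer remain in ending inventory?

Feb 10, 92 sold [FIFO — oldest first]: 92 @ $15.45 = $1,421.40
Feb 13, 920 sold [FIFO — oldest first]: 163 @ $15.45 + 387 @ $12.90 + 118 @ $16.45 + 222 @ $16.50 + 30 @ $14.15 = $13,539.25
Feb 16, 217 sold [FIFO — oldest first]: 217 @ $14.15 = $3,070.55
Total COGS = $1,421.40 + $13,539.25 + $3,070.55 = $18,031.20
Ending inventory: 91 @ $14.15 + 315 @ $12.85 + 292 @ $16.20 = $10,065.80
Check: goods available $28,097.00 = COGS $18,031.20 + ending $10,065.80

315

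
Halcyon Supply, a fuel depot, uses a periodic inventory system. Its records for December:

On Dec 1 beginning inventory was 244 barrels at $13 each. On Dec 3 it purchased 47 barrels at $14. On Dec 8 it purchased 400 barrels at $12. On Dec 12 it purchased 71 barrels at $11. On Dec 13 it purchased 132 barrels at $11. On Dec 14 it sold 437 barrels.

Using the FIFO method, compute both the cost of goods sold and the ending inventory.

COGS = $5,582; ending inventory = $5,281

Dec 14, 437 sold [FIFO — oldest first]: 244 @ $13 + 47 @ $14 + 146 @ $12 = $5,582
Ending inventory: 254 @ $12 + 71 @ $11 + 132 @ $11 = $5,281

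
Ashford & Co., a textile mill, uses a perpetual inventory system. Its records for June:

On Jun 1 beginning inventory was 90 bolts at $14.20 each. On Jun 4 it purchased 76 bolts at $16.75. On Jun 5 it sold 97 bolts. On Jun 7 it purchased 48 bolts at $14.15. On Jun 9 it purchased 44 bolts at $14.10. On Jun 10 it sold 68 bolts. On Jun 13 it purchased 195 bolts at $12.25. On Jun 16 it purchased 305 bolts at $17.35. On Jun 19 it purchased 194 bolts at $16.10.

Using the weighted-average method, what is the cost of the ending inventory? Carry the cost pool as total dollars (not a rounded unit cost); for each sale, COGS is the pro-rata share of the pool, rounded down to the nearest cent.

After Jun 1: 90 on hand, pool $1,278.00 (≈ $14.2000 each)
After Jun 4: 166 on hand, pool $2,551.00 (≈ $15.3675 each)
Jun 5, sell 97: 97/166 × $2,551.00 → $1,490.64
After Jun 7: 117 on hand, pool $1,739.56 (≈ $14.8680 each)
After Jun 9: 161 on hand, pool $2,359.96 (≈ $14.6581 each)
Jun 10, sell 68: 68/161 × $2,359.96 → $996.75
After Jun 13: 288 on hand, pool $3,751.96 (≈ $13.0276 each)
After Jun 16: 593 on hand, pool $9,043.71 (≈ $15.2508 each)
After Jun 19: 787 on hand, pool $12,167.11 (≈ $15.4601 each)
Total COGS = $1,490.64 + $996.75 = $2,487.39
Ending inventory (cost pool remaining) = $12,167.11

Ending inventory = $12,167.11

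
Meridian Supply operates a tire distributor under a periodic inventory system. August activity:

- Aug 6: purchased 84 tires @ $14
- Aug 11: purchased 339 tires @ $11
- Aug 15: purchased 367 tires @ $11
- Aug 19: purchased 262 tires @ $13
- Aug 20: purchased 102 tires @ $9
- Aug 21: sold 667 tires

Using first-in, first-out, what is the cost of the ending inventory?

Aug 21, 667 sold [FIFO — oldest first]: 84 @ $14 + 339 @ $11 + 244 @ $11 = $7,589
Ending inventory: 123 @ $11 + 262 @ $13 + 102 @ $9 = $5,677

Ending inventory = $5,677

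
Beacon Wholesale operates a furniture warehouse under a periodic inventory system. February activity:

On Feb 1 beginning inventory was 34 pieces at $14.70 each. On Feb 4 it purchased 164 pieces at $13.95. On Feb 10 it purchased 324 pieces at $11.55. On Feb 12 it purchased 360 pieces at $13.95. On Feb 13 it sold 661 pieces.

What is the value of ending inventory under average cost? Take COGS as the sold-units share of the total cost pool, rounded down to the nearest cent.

Ending inventory = $2,894.50

Feb 13, sell 661: 661/882 × $11,551.80 → $8,657.30
Ending inventory (cost pool remaining) = $2,894.50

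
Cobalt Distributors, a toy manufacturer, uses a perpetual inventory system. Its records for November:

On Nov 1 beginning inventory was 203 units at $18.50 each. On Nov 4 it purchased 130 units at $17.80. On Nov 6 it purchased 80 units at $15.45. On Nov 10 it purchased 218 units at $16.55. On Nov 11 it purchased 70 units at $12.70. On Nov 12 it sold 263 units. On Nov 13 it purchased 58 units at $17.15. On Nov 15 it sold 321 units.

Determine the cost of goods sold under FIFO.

Nov 12, 263 sold [FIFO — oldest first]: 203 @ $18.50 + 60 @ $17.80 = $4,823.50
Nov 15, 321 sold [FIFO — oldest first]: 70 @ $17.80 + 80 @ $15.45 + 171 @ $16.55 = $5,312.05
Total COGS = $4,823.50 + $5,312.05 = $10,135.55
Ending inventory: 47 @ $16.55 + 70 @ $12.70 + 58 @ $17.15 = $2,661.55

COGS = $10,135.55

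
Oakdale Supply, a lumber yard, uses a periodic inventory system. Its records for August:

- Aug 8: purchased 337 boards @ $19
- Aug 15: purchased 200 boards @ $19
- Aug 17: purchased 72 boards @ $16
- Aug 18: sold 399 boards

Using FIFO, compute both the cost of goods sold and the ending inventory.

Aug 18, 399 sold [FIFO — oldest first]: 337 @ $19 + 62 @ $19 = $7,581
Ending inventory: 138 @ $19 + 72 @ $16 = $3,774

COGS = $7,581; ending inventory = $3,774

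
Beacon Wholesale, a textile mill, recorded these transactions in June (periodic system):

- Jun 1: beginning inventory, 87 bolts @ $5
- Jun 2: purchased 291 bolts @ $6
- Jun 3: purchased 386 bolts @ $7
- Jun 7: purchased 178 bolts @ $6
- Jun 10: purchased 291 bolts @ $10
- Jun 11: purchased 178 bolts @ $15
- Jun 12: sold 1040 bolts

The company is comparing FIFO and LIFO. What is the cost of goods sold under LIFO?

FIFO COGS: 87 @ $5 + 291 @ $6 + 386 @ $7 + 178 @ $6 + 98 @ $10 = $6,931
LIFO COGS: 178 @ $15 + 291 @ $10 + 178 @ $6 + 386 @ $7 + 7 @ $6 = $9,392

COGS = $9,392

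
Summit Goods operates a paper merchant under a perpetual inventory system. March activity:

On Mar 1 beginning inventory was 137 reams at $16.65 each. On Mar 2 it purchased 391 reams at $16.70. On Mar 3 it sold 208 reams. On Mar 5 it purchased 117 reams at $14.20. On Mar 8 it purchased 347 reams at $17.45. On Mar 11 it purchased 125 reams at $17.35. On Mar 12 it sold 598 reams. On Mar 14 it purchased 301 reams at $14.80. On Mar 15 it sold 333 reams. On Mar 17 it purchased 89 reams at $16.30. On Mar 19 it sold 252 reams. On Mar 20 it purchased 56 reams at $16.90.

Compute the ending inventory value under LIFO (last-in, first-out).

Mar 3, 208 sold [LIFO — newest first]: 208 @ $16.70 = $3,473.60
Mar 12, 598 sold [LIFO — newest first]: 125 @ $17.35 + 347 @ $17.45 + 117 @ $14.20 + 9 @ $16.70 = $10,035.60
Mar 15, 333 sold [LIFO — newest first]: 301 @ $14.80 + 32 @ $16.70 = $4,989.20
Mar 19, 252 sold [LIFO — newest first]: 89 @ $16.30 + 142 @ $16.70 + 21 @ $16.65 = $4,171.75
Total COGS = $3,473.60 + $10,035.60 + $4,989.20 + $4,171.75 = $22,670.15
Ending inventory: 116 @ $16.65 + 56 @ $16.90 = $2,877.80
Check: goods available $25,547.95 = COGS $22,670.15 + ending $2,877.80

Ending inventory = $2,877.80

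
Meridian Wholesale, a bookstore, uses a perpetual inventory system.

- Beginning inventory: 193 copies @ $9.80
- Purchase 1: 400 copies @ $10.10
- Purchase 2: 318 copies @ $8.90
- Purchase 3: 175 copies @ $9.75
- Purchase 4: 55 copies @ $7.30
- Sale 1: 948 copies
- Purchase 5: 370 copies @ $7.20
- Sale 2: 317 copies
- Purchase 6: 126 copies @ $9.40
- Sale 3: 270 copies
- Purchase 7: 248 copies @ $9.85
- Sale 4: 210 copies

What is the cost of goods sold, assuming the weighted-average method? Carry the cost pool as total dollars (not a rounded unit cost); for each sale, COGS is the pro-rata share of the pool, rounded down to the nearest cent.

COGS = $15,837.75

After Beginning: 193 on hand, pool $1,891.40 (≈ $9.8000 each)
After Purchase 1: 593 on hand, pool $5,931.40 (≈ $10.0024 each)
After Purchase 2: 911 on hand, pool $8,761.60 (≈ $9.6176 each)
After Purchase 3: 1086 on hand, pool $10,467.85 (≈ $9.6389 each)
After Purchase 4: 1141 on hand, pool $10,869.35 (≈ $9.5262 each)
Sale 1, sell 948: 948/1141 × $10,869.35 → $9,030.80
After Purchase 5: 563 on hand, pool $4,502.55 (≈ $7.9974 each)
Sale 2, sell 317: 317/563 × $4,502.55 → $2,535.18
After Purchase 6: 372 on hand, pool $3,151.77 (≈ $8.4725 each)
Sale 3, sell 270: 270/372 × $3,151.77 → $2,287.57
After Purchase 7: 350 on hand, pool $3,307.00 (≈ $9.4486 each)
Sale 4, sell 210: 210/350 × $3,307.00 → $1,984.20
Total COGS = $9,030.80 + $2,535.18 + $2,287.57 + $1,984.20 = $15,837.75
Ending inventory (cost pool remaining) = $1,322.80
Check: goods available $17,160.55 = COGS $15,837.75 + ending $1,322.80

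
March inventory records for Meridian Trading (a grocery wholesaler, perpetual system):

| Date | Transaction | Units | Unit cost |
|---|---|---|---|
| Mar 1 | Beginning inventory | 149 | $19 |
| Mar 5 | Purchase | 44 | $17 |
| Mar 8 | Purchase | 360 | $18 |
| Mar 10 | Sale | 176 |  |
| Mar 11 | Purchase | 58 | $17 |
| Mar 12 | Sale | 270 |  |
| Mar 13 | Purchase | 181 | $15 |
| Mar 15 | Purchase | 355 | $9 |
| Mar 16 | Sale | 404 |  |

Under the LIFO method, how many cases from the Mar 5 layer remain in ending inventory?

16

Mar 10, 176 sold [LIFO — newest first]: 176 @ $18 = $3,168
Mar 12, 270 sold [LIFO — newest first]: 58 @ $17 + 184 @ $18 + 28 @ $17 = $4,774
Mar 16, 404 sold [LIFO — newest first]: 355 @ $9 + 49 @ $15 = $3,930
Total COGS = $3,168 + $4,774 + $3,930 = $11,872
Ending inventory: 149 @ $19 + 16 @ $17 + 132 @ $15 = $5,083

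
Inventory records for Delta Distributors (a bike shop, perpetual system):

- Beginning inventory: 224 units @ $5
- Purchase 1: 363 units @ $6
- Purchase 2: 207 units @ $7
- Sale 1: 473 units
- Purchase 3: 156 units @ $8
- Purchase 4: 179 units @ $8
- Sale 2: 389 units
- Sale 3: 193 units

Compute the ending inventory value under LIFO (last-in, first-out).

Ending inventory = $370

Sale 1 (473) [LIFO — newest first]: 207 @ $7 + 266 @ $6 = $3,045
Sale 2 (389) [LIFO — newest first]: 179 @ $8 + 156 @ $8 + 54 @ $6 = $3,004
Sale 3 (193) [LIFO — newest first]: 43 @ $6 + 150 @ $5 = $1,008
Total COGS = $3,045 + $3,004 + $1,008 = $7,057
Ending inventory: 74 @ $5 = $370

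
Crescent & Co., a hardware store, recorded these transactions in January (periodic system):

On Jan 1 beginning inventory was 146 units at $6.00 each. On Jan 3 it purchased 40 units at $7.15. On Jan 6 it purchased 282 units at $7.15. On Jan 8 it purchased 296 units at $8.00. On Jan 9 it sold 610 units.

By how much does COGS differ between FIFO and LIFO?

FIFO COGS: 146 @ $6.00 + 40 @ $7.15 + 282 @ $7.15 + 142 @ $8.00 = $4,314.30
LIFO COGS: 296 @ $8.00 + 282 @ $7.15 + 32 @ $7.15 = $4,613.10
Difference = |$4,314.30 − $4,613.10| = $298.80

$298.80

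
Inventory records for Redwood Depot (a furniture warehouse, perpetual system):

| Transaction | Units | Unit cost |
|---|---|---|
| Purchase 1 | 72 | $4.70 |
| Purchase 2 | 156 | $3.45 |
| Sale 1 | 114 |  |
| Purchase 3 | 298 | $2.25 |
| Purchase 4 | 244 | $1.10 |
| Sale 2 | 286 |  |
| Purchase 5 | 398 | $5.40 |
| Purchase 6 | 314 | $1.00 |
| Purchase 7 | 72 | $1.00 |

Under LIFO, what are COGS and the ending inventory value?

Sale 1 (114) [LIFO — newest first]: 114 @ $3.45 = $393.30
Sale 2 (286) [LIFO — newest first]: 244 @ $1.10 + 42 @ $2.25 = $362.90
Total COGS = $393.30 + $362.90 = $756.20
Ending inventory: 72 @ $4.70 + 42 @ $3.45 + 256 @ $2.25 + 398 @ $5.40 + 314 @ $1.00 + 72 @ $1.00 = $3,594.50
Check: goods available $4,350.70 = COGS $756.20 + ending $3,594.50

COGS = $756.20; ending inventory = $3,594.50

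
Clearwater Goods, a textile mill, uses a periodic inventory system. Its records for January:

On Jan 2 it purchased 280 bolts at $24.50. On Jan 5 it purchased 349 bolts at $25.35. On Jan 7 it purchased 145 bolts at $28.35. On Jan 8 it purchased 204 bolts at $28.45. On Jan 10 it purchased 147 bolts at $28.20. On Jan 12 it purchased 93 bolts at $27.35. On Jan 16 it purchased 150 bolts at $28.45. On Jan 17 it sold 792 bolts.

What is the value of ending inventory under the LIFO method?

Jan 17, 792 sold [LIFO — newest first]: 150 @ $28.45 + 93 @ $27.35 + 147 @ $28.20 + 204 @ $28.45 + 145 @ $28.35 + 53 @ $25.35 = $22,214.55
Ending inventory: 280 @ $24.50 + 296 @ $25.35 = $14,363.60

Ending inventory = $14,363.60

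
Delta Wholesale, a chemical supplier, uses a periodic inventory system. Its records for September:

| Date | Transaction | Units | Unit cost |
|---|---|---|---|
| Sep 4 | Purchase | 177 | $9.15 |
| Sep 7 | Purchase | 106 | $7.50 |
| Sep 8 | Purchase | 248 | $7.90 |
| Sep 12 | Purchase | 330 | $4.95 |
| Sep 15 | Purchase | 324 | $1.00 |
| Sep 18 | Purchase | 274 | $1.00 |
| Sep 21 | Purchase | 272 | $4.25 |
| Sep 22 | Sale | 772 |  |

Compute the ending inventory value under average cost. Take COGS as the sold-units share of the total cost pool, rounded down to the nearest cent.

Sep 22, sell 772: 772/1731 × $7,761.25 → $3,461.40
Ending inventory (cost pool remaining) = $4,299.85
Check: goods available $7,761.25 = COGS $3,461.40 + ending $4,299.85

Ending inventory = $4,299.85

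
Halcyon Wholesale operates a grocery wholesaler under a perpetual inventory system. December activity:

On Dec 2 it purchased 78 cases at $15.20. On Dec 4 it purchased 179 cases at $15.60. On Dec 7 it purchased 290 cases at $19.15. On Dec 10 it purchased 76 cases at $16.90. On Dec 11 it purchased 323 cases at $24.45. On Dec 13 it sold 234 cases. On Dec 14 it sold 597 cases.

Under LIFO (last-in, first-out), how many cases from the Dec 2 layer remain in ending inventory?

78

Dec 13, 234 sold [LIFO — newest first]: 234 @ $24.45 = $5,721.30
Dec 14, 597 sold [LIFO — newest first]: 89 @ $24.45 + 76 @ $16.90 + 290 @ $19.15 + 142 @ $15.60 = $11,229.15
Total COGS = $5,721.30 + $11,229.15 = $16,950.45
Ending inventory: 78 @ $15.20 + 37 @ $15.60 = $1,762.80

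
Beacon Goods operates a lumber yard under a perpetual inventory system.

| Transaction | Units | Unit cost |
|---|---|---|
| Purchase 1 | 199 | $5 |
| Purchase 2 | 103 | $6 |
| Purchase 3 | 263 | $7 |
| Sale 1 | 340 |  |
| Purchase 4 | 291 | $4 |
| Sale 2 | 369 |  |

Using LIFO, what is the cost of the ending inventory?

Ending inventory = $735

Sale 1 (340) [LIFO — newest first]: 263 @ $7 + 77 @ $6 = $2,303
Sale 2 (369) [LIFO — newest first]: 291 @ $4 + 26 @ $6 + 52 @ $5 = $1,580
Total COGS = $2,303 + $1,580 = $3,883
Ending inventory: 147 @ $5 = $735
Check: goods available $4,618 = COGS $3,883 + ending $735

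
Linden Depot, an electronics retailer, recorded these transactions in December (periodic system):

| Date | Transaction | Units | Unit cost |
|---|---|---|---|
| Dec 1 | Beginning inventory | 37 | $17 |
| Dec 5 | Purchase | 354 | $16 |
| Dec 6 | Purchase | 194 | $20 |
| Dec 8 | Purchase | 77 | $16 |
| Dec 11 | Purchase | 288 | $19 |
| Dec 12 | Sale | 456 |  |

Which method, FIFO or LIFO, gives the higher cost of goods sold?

LIFO

FIFO COGS: 37 @ $17 + 354 @ $16 + 65 @ $20 = $7,593
LIFO COGS: 288 @ $19 + 77 @ $16 + 91 @ $20 = $8,524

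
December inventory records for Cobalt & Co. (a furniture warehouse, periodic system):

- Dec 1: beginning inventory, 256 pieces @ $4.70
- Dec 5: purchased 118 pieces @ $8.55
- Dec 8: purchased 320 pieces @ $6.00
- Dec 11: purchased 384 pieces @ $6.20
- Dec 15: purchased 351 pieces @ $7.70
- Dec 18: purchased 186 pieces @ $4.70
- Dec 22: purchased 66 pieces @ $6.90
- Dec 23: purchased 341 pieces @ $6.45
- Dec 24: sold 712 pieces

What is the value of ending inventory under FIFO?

Ending inventory = $8,500.95

Dec 24, 712 sold [FIFO — oldest first]: 256 @ $4.70 + 118 @ $8.55 + 320 @ $6.00 + 18 @ $6.20 = $4,243.70
Ending inventory: 366 @ $6.20 + 351 @ $7.70 + 186 @ $4.70 + 66 @ $6.90 + 341 @ $6.45 = $8,500.95
Check: goods available $12,744.65 = COGS $4,243.70 + ending $8,500.95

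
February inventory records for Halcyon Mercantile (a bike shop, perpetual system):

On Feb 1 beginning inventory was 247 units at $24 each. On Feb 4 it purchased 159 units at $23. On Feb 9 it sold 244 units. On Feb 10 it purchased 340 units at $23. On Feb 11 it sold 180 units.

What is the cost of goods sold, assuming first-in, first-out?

COGS = $9,999

Feb 9, 244 sold [FIFO — oldest first]: 244 @ $24 = $5,856
Feb 11, 180 sold [FIFO — oldest first]: 3 @ $24 + 159 @ $23 + 18 @ $23 = $4,143
Total COGS = $5,856 + $4,143 = $9,999
Ending inventory: 322 @ $23 = $7,406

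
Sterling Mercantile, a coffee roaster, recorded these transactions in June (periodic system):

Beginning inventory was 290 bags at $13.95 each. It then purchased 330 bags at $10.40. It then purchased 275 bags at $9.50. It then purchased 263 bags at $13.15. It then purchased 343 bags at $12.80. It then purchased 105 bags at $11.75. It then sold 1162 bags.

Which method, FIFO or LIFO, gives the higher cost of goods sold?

FIFO COGS: 290 @ $13.95 + 330 @ $10.40 + 275 @ $9.50 + 263 @ $13.15 + 4 @ $12.80 = $13,599.65
LIFO COGS: 105 @ $11.75 + 343 @ $12.80 + 263 @ $13.15 + 275 @ $9.50 + 176 @ $10.40 = $13,525.50

FIFO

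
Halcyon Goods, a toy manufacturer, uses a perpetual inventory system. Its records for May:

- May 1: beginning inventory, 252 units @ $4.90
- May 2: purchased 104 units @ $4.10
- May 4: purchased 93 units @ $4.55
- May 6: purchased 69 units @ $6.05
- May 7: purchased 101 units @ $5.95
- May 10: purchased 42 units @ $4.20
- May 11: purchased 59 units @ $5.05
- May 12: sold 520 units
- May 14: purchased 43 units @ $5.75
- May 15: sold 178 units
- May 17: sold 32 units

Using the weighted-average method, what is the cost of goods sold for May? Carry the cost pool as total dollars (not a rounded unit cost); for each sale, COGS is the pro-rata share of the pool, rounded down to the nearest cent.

COGS = $3,655.83

After May 1: 252 on hand, pool $1,234.80 (≈ $4.9000 each)
After May 2: 356 on hand, pool $1,661.20 (≈ $4.6663 each)
After May 4: 449 on hand, pool $2,084.35 (≈ $4.6422 each)
After May 6: 518 on hand, pool $2,501.80 (≈ $4.8297 each)
After May 7: 619 on hand, pool $3,102.75 (≈ $5.0125 each)
After May 10: 661 on hand, pool $3,279.15 (≈ $4.9609 each)
After May 11: 720 on hand, pool $3,577.10 (≈ $4.9682 each)
May 12, sell 520: 520/720 × $3,577.10 → $2,583.46
After May 14: 243 on hand, pool $1,240.89 (≈ $5.1065 each)
May 15, sell 178: 178/243 × $1,240.89 → $908.96
May 17, sell 32: 32/65 × $331.93 → $163.41
Total COGS = $2,583.46 + $908.96 + $163.41 = $3,655.83
Ending inventory (cost pool remaining) = $168.52
Check: goods available $3,824.35 = COGS $3,655.83 + ending $168.52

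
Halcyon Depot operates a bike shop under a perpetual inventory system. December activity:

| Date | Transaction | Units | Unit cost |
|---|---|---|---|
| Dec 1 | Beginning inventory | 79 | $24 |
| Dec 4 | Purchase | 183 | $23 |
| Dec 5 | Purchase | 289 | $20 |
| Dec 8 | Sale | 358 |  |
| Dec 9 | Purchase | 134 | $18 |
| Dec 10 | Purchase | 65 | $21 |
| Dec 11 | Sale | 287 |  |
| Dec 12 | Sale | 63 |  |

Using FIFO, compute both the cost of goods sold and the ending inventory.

Dec 8, 358 sold [FIFO — oldest first]: 79 @ $24 + 183 @ $23 + 96 @ $20 = $8,025
Dec 11, 287 sold [FIFO — oldest first]: 193 @ $20 + 94 @ $18 = $5,552
Dec 12, 63 sold [FIFO — oldest first]: 40 @ $18 + 23 @ $21 = $1,203
Total COGS = $8,025 + $5,552 + $1,203 = $14,780
Ending inventory: 42 @ $21 = $882

COGS = $14,780; ending inventory = $882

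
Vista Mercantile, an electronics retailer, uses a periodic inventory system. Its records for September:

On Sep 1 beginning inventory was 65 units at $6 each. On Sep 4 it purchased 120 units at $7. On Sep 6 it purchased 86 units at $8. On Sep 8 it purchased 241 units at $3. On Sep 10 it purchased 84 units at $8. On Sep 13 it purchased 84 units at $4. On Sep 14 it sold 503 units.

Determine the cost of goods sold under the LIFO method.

COGS = $2,475

Sep 14, 503 sold [LIFO — newest first]: 84 @ $4 + 84 @ $8 + 241 @ $3 + 86 @ $8 + 8 @ $7 = $2,475
Ending inventory: 65 @ $6 + 112 @ $7 = $1,174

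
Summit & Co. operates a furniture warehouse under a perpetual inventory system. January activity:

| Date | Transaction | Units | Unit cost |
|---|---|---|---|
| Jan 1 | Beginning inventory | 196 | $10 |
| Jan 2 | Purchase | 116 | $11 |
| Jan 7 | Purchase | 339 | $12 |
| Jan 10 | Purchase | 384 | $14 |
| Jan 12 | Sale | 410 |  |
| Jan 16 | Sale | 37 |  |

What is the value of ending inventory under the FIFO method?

Jan 12, 410 sold [FIFO — oldest first]: 196 @ $10 + 116 @ $11 + 98 @ $12 = $4,412
Jan 16, 37 sold [FIFO — oldest first]: 37 @ $12 = $444
Total COGS = $4,412 + $444 = $4,856
Ending inventory: 204 @ $12 + 384 @ $14 = $7,824

Ending inventory = $7,824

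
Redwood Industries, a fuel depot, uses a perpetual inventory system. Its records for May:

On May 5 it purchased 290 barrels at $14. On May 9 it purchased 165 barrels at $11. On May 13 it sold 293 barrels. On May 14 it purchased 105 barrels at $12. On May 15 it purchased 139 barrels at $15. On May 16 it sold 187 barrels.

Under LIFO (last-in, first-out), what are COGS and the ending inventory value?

May 13, 293 sold [LIFO — newest first]: 165 @ $11 + 128 @ $14 = $3,607
May 16, 187 sold [LIFO — newest first]: 139 @ $15 + 48 @ $12 = $2,661
Total COGS = $3,607 + $2,661 = $6,268
Ending inventory: 162 @ $14 + 57 @ $12 = $2,952
Check: goods available $9,220 = COGS $6,268 + ending $2,952

COGS = $6,268; ending inventory = $2,952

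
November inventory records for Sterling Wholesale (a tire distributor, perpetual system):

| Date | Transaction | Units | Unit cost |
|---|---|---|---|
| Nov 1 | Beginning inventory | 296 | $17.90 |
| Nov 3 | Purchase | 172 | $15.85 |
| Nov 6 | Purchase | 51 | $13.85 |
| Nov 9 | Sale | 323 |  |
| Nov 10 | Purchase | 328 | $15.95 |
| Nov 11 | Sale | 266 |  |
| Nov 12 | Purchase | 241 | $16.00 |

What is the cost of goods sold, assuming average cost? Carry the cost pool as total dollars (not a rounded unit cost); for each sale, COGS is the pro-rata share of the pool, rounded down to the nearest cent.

After Nov 1: 296 on hand, pool $5,298.40 (≈ $17.9000 each)
After Nov 3: 468 on hand, pool $8,024.60 (≈ $17.1466 each)
After Nov 6: 519 on hand, pool $8,730.95 (≈ $16.8226 each)
Nov 9, sell 323: 323/519 × $8,730.95 → $5,433.71
After Nov 10: 524 on hand, pool $8,528.84 (≈ $16.2764 each)
Nov 11, sell 266: 266/524 × $8,528.84 → $4,329.52
After Nov 12: 499 on hand, pool $8,055.32 (≈ $16.1429 each)
Total COGS = $5,433.71 + $4,329.52 = $9,763.23
Ending inventory (cost pool remaining) = $8,055.32

COGS = $9,763.23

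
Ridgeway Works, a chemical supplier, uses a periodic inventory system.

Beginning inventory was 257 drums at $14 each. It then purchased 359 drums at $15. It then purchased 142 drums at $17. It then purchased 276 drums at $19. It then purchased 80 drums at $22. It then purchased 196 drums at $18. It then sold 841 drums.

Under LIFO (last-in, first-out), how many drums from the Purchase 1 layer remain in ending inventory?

Sale 1 (841) [LIFO — newest first]: 196 @ $18 + 80 @ $22 + 276 @ $19 + 142 @ $17 + 147 @ $15 = $15,151
Ending inventory: 257 @ $14 + 212 @ $15 = $6,778

212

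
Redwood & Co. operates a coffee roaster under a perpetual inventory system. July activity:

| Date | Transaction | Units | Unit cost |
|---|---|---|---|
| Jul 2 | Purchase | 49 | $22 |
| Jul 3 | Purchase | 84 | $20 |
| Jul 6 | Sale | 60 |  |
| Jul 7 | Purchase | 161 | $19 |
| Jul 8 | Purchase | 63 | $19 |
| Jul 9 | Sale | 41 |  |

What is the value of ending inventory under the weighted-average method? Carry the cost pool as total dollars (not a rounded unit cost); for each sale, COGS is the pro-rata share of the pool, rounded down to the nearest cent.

After Jul 2: 49 on hand, pool $1,078.00 (≈ $22.0000 each)
After Jul 3: 133 on hand, pool $2,758.00 (≈ $20.7368 each)
Jul 6, sell 60: 60/133 × $2,758.00 → $1,244.21
After Jul 7: 234 on hand, pool $4,572.79 (≈ $19.5418 each)
After Jul 8: 297 on hand, pool $5,769.79 (≈ $19.4269 each)
Jul 9, sell 41: 41/297 × $5,769.79 → $796.50
Total COGS = $1,244.21 + $796.50 = $2,040.71
Ending inventory (cost pool remaining) = $4,973.29
Check: goods available $7,014.00 = COGS $2,040.71 + ending $4,973.29

Ending inventory = $4,973.29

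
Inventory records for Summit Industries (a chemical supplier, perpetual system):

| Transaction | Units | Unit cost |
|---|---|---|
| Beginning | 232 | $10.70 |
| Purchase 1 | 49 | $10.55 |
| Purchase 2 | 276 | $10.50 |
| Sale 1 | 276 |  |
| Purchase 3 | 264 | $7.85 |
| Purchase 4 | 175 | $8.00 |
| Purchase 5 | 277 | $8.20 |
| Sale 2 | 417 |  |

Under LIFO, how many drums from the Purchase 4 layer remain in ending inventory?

Sale 1 (276) [LIFO — newest first]: 276 @ $10.50 = $2,898.00
Sale 2 (417) [LIFO — newest first]: 277 @ $8.20 + 140 @ $8.00 = $3,391.40
Total COGS = $2,898.00 + $3,391.40 = $6,289.40
Ending inventory: 232 @ $10.70 + 49 @ $10.55 + 264 @ $7.85 + 35 @ $8.00 = $5,351.75
Check: goods available $11,641.15 = COGS $6,289.40 + ending $5,351.75

35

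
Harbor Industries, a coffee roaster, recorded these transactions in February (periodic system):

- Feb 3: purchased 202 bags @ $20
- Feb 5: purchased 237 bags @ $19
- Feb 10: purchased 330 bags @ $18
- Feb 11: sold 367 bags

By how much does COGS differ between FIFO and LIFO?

FIFO COGS: 202 @ $20 + 165 @ $19 = $7,175
LIFO COGS: 330 @ $18 + 37 @ $19 = $6,643
Difference = |$7,175 − $6,643| = $532

$532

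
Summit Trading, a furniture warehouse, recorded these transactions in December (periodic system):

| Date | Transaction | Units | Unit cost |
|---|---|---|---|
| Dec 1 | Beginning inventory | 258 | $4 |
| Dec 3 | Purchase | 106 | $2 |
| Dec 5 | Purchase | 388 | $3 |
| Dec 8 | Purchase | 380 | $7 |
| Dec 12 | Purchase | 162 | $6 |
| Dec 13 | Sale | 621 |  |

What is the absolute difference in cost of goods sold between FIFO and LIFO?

$1,854

FIFO COGS: 258 @ $4 + 106 @ $2 + 257 @ $3 = $2,015
LIFO COGS: 162 @ $6 + 380 @ $7 + 79 @ $3 = $3,869
Difference = |$2,015 − $3,869| = $1,854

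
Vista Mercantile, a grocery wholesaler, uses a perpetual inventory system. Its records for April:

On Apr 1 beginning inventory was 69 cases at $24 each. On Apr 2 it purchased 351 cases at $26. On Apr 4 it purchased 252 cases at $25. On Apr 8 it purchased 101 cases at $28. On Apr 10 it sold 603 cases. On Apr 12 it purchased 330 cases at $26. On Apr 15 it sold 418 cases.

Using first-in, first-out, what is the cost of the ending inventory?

Ending inventory = $2,132

Apr 10, 603 sold [FIFO — oldest first]: 69 @ $24 + 351 @ $26 + 183 @ $25 = $15,357
Apr 15, 418 sold [FIFO — oldest first]: 69 @ $25 + 101 @ $28 + 248 @ $26 = $11,001
Total COGS = $15,357 + $11,001 = $26,358
Ending inventory: 82 @ $26 = $2,132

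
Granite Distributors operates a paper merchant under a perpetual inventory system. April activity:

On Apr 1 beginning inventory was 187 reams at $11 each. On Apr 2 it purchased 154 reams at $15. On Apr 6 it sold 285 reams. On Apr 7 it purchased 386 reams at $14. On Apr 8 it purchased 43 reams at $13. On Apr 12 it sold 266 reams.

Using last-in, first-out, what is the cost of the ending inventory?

Ending inventory = $2,898

Apr 6, 285 sold [LIFO — newest first]: 154 @ $15 + 131 @ $11 = $3,751
Apr 12, 266 sold [LIFO — newest first]: 43 @ $13 + 223 @ $14 = $3,681
Total COGS = $3,751 + $3,681 = $7,432
Ending inventory: 56 @ $11 + 163 @ $14 = $2,898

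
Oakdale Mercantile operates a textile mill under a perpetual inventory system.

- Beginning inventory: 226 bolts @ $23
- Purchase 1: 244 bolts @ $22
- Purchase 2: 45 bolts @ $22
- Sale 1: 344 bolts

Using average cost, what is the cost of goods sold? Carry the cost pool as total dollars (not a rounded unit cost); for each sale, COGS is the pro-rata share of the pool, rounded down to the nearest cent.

After Beginning: 226 on hand, pool $5,198.00 (≈ $23.0000 each)
After Purchase 1: 470 on hand, pool $10,566.00 (≈ $22.4809 each)
After Purchase 2: 515 on hand, pool $11,556.00 (≈ $22.4388 each)
Sale 1, sell 344: 344/515 × $11,556.00 → $7,718.95
Ending inventory (cost pool remaining) = $3,837.05
Check: goods available $11,556.00 = COGS $7,718.95 + ending $3,837.05

COGS = $7,718.95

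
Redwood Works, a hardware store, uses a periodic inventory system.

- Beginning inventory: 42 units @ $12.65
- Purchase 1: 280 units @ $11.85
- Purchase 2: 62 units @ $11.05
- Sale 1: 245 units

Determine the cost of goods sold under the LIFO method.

COGS = $2,853.65

Sale 1 (245) [LIFO — newest first]: 62 @ $11.05 + 183 @ $11.85 = $2,853.65
Ending inventory: 42 @ $12.65 + 97 @ $11.85 = $1,680.75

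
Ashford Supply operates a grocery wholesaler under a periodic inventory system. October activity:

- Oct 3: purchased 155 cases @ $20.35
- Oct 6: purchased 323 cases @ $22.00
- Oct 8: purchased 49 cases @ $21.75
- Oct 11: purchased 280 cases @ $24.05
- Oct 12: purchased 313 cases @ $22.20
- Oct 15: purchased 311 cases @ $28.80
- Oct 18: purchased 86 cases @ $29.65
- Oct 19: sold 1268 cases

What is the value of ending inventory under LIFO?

Ending inventory = $5,222.25

Oct 19, 1268 sold [LIFO — newest first]: 86 @ $29.65 + 311 @ $28.80 + 313 @ $22.20 + 280 @ $24.05 + 49 @ $21.75 + 229 @ $22.00 = $31,293.05
Ending inventory: 155 @ $20.35 + 94 @ $22.00 = $5,222.25
Check: goods available $36,515.30 = COGS $31,293.05 + ending $5,222.25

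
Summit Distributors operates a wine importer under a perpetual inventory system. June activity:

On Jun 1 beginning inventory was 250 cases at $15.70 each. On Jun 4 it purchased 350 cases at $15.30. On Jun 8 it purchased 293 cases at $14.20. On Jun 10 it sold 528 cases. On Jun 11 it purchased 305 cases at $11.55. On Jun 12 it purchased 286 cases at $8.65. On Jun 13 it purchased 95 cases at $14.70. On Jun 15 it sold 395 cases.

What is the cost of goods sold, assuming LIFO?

Jun 10, 528 sold [LIFO — newest first]: 293 @ $14.20 + 235 @ $15.30 = $7,756.10
Jun 15, 395 sold [LIFO — newest first]: 95 @ $14.70 + 286 @ $8.65 + 14 @ $11.55 = $4,032.10
Total COGS = $7,756.10 + $4,032.10 = $11,788.20
Ending inventory: 250 @ $15.70 + 115 @ $15.30 + 291 @ $11.55 = $9,045.55
Check: goods available $20,833.75 = COGS $11,788.20 + ending $9,045.55

COGS = $11,788.20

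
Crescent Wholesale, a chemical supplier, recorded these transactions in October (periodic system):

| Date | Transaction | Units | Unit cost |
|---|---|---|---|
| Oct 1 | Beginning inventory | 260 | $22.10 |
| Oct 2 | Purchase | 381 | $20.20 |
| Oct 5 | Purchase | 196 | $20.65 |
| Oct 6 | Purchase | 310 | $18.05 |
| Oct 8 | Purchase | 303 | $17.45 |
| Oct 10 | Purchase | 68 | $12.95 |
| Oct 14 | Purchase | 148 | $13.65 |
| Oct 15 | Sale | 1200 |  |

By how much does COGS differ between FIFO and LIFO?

$2,643.90

FIFO COGS: 260 @ $22.10 + 381 @ $20.20 + 196 @ $20.65 + 310 @ $18.05 + 53 @ $17.45 = $24,009.95
LIFO COGS: 148 @ $13.65 + 68 @ $12.95 + 303 @ $17.45 + 310 @ $18.05 + 196 @ $20.65 + 175 @ $20.20 = $21,366.05
Difference = |$24,009.95 − $21,366.05| = $2,643.90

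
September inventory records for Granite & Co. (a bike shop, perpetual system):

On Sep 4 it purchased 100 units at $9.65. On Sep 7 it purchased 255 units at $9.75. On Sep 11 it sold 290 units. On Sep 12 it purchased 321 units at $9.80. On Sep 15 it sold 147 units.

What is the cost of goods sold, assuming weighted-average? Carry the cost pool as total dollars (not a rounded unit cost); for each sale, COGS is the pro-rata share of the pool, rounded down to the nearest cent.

COGS = $4,257.99

After Sep 4: 100 on hand, pool $965.00 (≈ $9.6500 each)
After Sep 7: 355 on hand, pool $3,451.25 (≈ $9.7218 each)
Sep 11, sell 290: 290/355 × $3,451.25 → $2,819.33
After Sep 12: 386 on hand, pool $3,777.72 (≈ $9.7868 each)
Sep 15, sell 147: 147/386 × $3,777.72 → $1,438.66
Total COGS = $2,819.33 + $1,438.66 = $4,257.99
Ending inventory (cost pool remaining) = $2,339.06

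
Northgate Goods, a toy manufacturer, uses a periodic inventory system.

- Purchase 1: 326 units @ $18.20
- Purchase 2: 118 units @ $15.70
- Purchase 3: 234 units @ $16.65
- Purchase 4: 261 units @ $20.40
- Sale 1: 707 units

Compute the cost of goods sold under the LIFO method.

COGS = $12,783.90

Sale 1 (707) [LIFO — newest first]: 261 @ $20.40 + 234 @ $16.65 + 118 @ $15.70 + 94 @ $18.20 = $12,783.90
Ending inventory: 232 @ $18.20 = $4,222.40
Check: goods available $17,006.30 = COGS $12,783.90 + ending $4,222.40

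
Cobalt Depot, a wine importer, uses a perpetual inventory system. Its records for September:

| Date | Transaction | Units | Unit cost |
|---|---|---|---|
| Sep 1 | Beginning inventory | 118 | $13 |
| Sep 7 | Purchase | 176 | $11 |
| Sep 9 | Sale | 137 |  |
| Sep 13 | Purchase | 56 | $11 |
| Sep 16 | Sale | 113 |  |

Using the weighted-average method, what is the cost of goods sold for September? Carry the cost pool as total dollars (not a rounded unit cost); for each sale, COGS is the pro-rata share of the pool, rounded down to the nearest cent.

After Sep 1: 118 on hand, pool $1,534.00 (≈ $13.0000 each)
After Sep 7: 294 on hand, pool $3,470.00 (≈ $11.8027 each)
Sep 9, sell 137: 137/294 × $3,470.00 → $1,616.97
After Sep 13: 213 on hand, pool $2,469.03 (≈ $11.5917 each)
Sep 16, sell 113: 113/213 × $2,469.03 → $1,309.86
Total COGS = $1,616.97 + $1,309.86 = $2,926.83
Ending inventory (cost pool remaining) = $1,159.17
Check: goods available $4,086.00 = COGS $2,926.83 + ending $1,159.17

COGS = $2,926.83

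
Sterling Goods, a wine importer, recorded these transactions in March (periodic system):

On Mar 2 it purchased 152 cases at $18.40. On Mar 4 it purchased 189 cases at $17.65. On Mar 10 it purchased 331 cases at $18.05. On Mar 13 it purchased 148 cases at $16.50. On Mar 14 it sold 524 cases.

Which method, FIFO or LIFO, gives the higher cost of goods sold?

FIFO COGS: 152 @ $18.40 + 189 @ $17.65 + 183 @ $18.05 = $9,435.80
LIFO COGS: 148 @ $16.50 + 331 @ $18.05 + 45 @ $17.65 = $9,210.80

FIFO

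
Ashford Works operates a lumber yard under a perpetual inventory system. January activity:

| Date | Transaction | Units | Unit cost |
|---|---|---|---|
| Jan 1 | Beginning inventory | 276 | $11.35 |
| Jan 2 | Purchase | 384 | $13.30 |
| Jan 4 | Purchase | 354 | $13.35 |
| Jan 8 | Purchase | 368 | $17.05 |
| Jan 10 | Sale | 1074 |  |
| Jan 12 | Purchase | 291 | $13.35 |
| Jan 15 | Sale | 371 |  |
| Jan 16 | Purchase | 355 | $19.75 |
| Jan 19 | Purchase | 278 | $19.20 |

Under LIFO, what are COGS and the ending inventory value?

COGS = $20,537.15; ending inventory = $14,936.65

Jan 10, 1074 sold [LIFO — newest first]: 368 @ $17.05 + 354 @ $13.35 + 352 @ $13.30 = $15,681.90
Jan 15, 371 sold [LIFO — newest first]: 291 @ $13.35 + 32 @ $13.30 + 48 @ $11.35 = $4,855.25
Total COGS = $15,681.90 + $4,855.25 = $20,537.15
Ending inventory: 228 @ $11.35 + 355 @ $19.75 + 278 @ $19.20 = $14,936.65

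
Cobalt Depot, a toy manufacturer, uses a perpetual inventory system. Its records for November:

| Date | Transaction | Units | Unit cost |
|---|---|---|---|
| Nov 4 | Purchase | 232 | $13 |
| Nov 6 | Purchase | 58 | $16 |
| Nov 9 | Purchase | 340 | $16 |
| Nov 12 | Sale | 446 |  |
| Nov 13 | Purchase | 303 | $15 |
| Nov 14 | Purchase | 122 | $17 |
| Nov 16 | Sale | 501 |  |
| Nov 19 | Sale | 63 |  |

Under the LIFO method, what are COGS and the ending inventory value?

COGS = $15,418; ending inventory = $585

Nov 12, 446 sold [LIFO — newest first]: 340 @ $16 + 58 @ $16 + 48 @ $13 = $6,992
Nov 16, 501 sold [LIFO — newest first]: 122 @ $17 + 303 @ $15 + 76 @ $13 = $7,607
Nov 19, 63 sold [LIFO — newest first]: 63 @ $13 = $819
Total COGS = $6,992 + $7,607 + $819 = $15,418
Ending inventory: 45 @ $13 = $585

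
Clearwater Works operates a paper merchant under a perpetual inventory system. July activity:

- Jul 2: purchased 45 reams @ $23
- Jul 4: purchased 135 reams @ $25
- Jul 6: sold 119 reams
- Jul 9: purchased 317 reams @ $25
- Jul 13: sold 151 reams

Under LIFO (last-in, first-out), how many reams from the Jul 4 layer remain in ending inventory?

16

Jul 6, 119 sold [LIFO — newest first]: 119 @ $25 = $2,975
Jul 13, 151 sold [LIFO — newest first]: 151 @ $25 = $3,775
Total COGS = $2,975 + $3,775 = $6,750
Ending inventory: 45 @ $23 + 16 @ $25 + 166 @ $25 = $5,585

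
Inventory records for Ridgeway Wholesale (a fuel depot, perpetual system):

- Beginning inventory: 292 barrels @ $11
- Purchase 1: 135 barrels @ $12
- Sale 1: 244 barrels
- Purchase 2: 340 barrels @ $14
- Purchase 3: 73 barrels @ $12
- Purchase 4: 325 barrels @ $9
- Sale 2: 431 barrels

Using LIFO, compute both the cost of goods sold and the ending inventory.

COGS = $7,082; ending inventory = $6,311

Sale 1 (244) [LIFO — newest first]: 135 @ $12 + 109 @ $11 = $2,819
Sale 2 (431) [LIFO — newest first]: 325 @ $9 + 73 @ $12 + 33 @ $14 = $4,263
Total COGS = $2,819 + $4,263 = $7,082
Ending inventory: 183 @ $11 + 307 @ $14 = $6,311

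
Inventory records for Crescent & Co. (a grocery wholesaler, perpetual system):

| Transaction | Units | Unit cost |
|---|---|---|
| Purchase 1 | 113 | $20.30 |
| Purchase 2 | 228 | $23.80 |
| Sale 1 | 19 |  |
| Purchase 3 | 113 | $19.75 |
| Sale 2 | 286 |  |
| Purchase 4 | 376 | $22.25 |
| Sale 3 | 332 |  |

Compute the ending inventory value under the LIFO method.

Ending inventory = $4,129.70

Sale 1 (19) [LIFO — newest first]: 19 @ $23.80 = $452.20
Sale 2 (286) [LIFO — newest first]: 113 @ $19.75 + 173 @ $23.80 = $6,349.15
Sale 3 (332) [LIFO — newest first]: 332 @ $22.25 = $7,387.00
Total COGS = $452.20 + $6,349.15 + $7,387.00 = $14,188.35
Ending inventory: 113 @ $20.30 + 36 @ $23.80 + 44 @ $22.25 = $4,129.70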